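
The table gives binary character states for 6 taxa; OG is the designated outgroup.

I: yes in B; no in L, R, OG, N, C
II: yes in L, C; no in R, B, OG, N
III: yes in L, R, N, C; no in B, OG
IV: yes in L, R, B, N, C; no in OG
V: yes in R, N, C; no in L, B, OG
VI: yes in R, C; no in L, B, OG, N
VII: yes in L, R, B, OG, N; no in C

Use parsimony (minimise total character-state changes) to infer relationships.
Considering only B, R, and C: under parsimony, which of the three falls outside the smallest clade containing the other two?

Character polarity is set by the outgroup: the derived state is whichever differs from the outgroup's state, so for VII the derived state is 'no', and for the remaining characters it is 'yes'.
I (derived state 'yes') is unique to B (autapomorphy; uninformative for grouping).
II groups C and L, which is incompatible with the clades supported by the remaining characters; treating it as convergent (homoplasy) costs fewer steps than any alternative tree.
III: derived state 'yes' in C, L, N, and R only — synapomorphy for {C, L, N, R}.
IV (derived state 'yes') is shared by all ingroup taxa — unites the whole ingroup.
V: derived state 'yes' in C, N, and R only — synapomorphy for {C, N, R}.
VI (derived state 'yes') is shared by C and R — a synapomorphy uniting that clade.
VII (derived state 'no') is unique to C (autapomorphy; uninformative for grouping).
Most parsimonious ingroup topology: ((((C,R),N),L),B).
R and C share a more recent common ancestor with each other than either does with B, so B is the least closely related of the three.

B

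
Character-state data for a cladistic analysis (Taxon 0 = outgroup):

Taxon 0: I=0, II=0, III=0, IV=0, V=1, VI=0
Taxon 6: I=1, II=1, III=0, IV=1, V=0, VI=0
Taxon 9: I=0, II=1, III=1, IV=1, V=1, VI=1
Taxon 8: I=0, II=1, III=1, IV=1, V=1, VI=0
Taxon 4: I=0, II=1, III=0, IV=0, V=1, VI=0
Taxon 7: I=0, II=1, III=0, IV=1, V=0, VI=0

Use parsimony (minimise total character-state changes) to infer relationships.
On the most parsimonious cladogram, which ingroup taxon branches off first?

Taxon 4

Character polarity is set by the outgroup: the derived state is whichever differs from the outgroup's state, so for V the derived state is '0', and for the remaining characters it is '1'.
I (derived state '1') is unique to Taxon 6 (autapomorphy; uninformative for grouping).
All ingroup taxa share the derived state '1' for II; it defines the ingroup but does not resolve relationships within it.
III (derived state '1') is shared by Taxon 8 and Taxon 9 — a synapomorphy uniting that clade.
IV: derived state '1' in Taxon 6, Taxon 7, Taxon 8, and Taxon 9 only — synapomorphy for {Taxon 6, Taxon 7, Taxon 8, Taxon 9}.
V (derived state '0') is shared by Taxon 6 and Taxon 7 — a synapomorphy uniting that clade.
VI: derived state '1' in Taxon 9 only — an autapomorphy, so it tells us nothing about relationships among taxa.
Most parsimonious ingroup topology: (((Taxon 6,Taxon 7),(Taxon 9,Taxon 8)),Taxon 4).
Taxon 4 is sister to the clade containing all other ingroup taxa, so it is the earliest-diverging (most basal) ingroup lineage.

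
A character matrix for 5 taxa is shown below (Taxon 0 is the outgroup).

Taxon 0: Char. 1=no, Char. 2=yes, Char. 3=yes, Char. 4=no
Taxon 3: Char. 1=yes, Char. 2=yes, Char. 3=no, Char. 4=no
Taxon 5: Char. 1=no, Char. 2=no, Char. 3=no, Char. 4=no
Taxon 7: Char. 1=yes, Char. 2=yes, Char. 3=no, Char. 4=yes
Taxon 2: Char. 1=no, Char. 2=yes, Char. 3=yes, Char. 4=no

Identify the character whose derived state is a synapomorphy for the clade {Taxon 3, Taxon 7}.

Char. 1

Character polarity is set by the outgroup: the derived state is whichever differs from the outgroup's state, so for Char. 2, Char. 3 the derived state is 'no', and for the remaining characters it is 'yes'.
Char. 1: derived state 'yes' in Taxon 3 and Taxon 7 only — synapomorphy for {Taxon 3, Taxon 7}.
Char. 2 (derived state 'no') is unique to Taxon 5 (autapomorphy; uninformative for grouping).
Char. 3 (derived state 'no') is shared by Taxon 3, Taxon 5, and Taxon 7 — a synapomorphy uniting that clade.
Char. 4: derived state 'yes' in Taxon 7 only — an autapomorphy, so it tells us nothing about relationships among taxa.
Most parsimonious ingroup topology: (((Taxon 3,Taxon 7),Taxon 5),Taxon 2).
The clade {Taxon 3, Taxon 7} is supported by Char. 1: its derived state 'yes' occurs in exactly those taxa and in no other taxon (including the outgroup).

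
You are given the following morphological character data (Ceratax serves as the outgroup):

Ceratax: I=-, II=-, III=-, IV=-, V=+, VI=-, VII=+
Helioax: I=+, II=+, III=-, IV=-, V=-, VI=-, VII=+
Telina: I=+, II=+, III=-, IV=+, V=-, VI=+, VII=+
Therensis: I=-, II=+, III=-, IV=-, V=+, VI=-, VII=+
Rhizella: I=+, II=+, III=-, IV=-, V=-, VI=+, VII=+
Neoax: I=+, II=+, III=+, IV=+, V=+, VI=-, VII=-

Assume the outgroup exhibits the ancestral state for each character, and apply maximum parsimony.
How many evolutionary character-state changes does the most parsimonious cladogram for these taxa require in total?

8

Character polarity is set by the outgroup: the derived state is whichever differs from the outgroup's state, so for V, VII the derived state is '-', and for the remaining characters it is '+'.
I (derived state '+') is shared by Helioax, Neoax, Rhizella, and Telina — a synapomorphy uniting that clade.
All ingroup taxa share the derived state '+' for II; it defines the ingroup but does not resolve relationships within it.
III (derived state '+') is unique to Neoax (autapomorphy; uninformative for grouping).
IV (state '+') occurs in Neoax and Telina but conflicts with the nesting implied by the other characters — most parsimoniously interpreted as homoplasy.
V (derived state '-') is shared by Helioax, Rhizella, and Telina — a synapomorphy uniting that clade.
VI: derived state '+' in Rhizella and Telina only — synapomorphy for {Rhizella, Telina}.
VII: derived state '-' in Neoax only — an autapomorphy, so it tells us nothing about relationships among taxa.
Most parsimonious ingroup topology: (((Helioax,(Telina,Rhizella)),Neoax),Therensis).
Changes per character on this tree: I: 1; II: 1; III: 1; IV: 2; V: 1; VI: 1; VII: 1.
Total = 8.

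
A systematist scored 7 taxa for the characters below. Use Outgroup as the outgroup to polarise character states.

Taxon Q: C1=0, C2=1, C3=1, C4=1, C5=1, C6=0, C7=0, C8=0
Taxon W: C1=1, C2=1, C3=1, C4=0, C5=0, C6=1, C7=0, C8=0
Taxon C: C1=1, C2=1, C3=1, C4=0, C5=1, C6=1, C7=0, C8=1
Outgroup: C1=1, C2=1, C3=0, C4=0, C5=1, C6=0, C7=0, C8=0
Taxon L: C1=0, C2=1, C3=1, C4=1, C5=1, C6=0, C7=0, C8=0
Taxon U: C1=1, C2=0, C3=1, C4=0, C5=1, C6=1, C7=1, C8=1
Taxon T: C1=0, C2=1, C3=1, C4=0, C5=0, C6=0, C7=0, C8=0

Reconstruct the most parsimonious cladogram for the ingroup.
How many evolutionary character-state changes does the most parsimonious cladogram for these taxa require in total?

9

Character polarity is set by the outgroup: the derived state is whichever differs from the outgroup's state, so for C1, C2, C5 the derived state is '0', and for the remaining characters it is '1'.
Only Taxon L, Taxon Q, and Taxon T show the derived state '0' for C1, supporting them as a clade.
C2: derived state '0' in Taxon U only — an autapomorphy, so it tells us nothing about relationships among taxa.
C3 (derived state '1') is shared by all ingroup taxa — unites the whole ingroup.
C4: derived state '1' in Taxon L and Taxon Q only — synapomorphy for {Taxon L, Taxon Q}.
C5 groups Taxon T and Taxon W, which is incompatible with the clades supported by the remaining characters; treating it as convergent (homoplasy) costs fewer steps than any alternative tree.
C6: derived state '1' in Taxon C, Taxon U, and Taxon W only — synapomorphy for {Taxon C, Taxon U, Taxon W}.
C7 (derived state '1') is unique to Taxon U (autapomorphy; uninformative for grouping).
C8: derived state '1' in Taxon C and Taxon U only — synapomorphy for {Taxon C, Taxon U}.
Most parsimonious ingroup topology: (((Taxon C,Taxon U),Taxon W),((Taxon Q,Taxon L),Taxon T)).
Changes per character on this tree: C1: 1; C2: 1; C3: 1; C4: 1; C5: 2; C6: 1; C7: 1; C8: 1.
Total = 9.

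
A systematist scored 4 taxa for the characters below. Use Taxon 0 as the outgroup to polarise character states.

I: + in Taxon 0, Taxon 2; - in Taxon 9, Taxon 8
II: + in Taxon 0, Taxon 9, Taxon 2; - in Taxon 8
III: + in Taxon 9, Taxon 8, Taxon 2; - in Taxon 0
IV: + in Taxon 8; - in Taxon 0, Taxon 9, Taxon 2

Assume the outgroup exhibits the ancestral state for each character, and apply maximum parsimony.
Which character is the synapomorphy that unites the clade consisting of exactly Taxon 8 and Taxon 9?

I

Character polarity is set by the outgroup: the derived state is whichever differs from the outgroup's state, so for I, II the derived state is '-', and for the remaining characters it is '+'.
I (derived state '-') is shared by Taxon 8 and Taxon 9 — a synapomorphy uniting that clade.
II (derived state '-') is unique to Taxon 8 (autapomorphy; uninformative for grouping).
All ingroup taxa share the derived state '+' for III; it defines the ingroup but does not resolve relationships within it.
IV: derived state '+' in Taxon 8 only — an autapomorphy, so it tells us nothing about relationships among taxa.
Most parsimonious ingroup topology: ((Taxon 9,Taxon 8),Taxon 2).
The clade {Taxon 8, Taxon 9} is supported by I: its derived state '-' occurs in exactly those taxa and in no other taxon (including the outgroup).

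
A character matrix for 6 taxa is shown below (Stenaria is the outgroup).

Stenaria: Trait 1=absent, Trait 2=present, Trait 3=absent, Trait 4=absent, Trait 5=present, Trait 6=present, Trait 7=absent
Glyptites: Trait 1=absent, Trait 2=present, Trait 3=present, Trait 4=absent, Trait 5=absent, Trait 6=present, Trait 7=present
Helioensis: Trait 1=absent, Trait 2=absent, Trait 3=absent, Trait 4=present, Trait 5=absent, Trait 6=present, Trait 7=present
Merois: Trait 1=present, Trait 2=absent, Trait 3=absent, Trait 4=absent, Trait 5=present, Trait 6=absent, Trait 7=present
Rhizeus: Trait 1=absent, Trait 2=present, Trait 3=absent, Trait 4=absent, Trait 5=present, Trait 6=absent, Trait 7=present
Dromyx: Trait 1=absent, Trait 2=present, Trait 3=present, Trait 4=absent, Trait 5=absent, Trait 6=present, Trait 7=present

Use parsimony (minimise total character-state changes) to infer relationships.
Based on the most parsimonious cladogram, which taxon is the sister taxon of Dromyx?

Character polarity is set by the outgroup: the derived state is whichever differs from the outgroup's state, so for Trait 2, Trait 5, Trait 6 the derived state is 'absent', and for the remaining characters it is 'present'.
Trait 1 (derived state 'present') is unique to Merois (autapomorphy; uninformative for grouping).
Trait 2 groups Helioensis and Merois, which is incompatible with the clades supported by the remaining characters; treating it as convergent (homoplasy) costs fewer steps than any alternative tree.
Trait 3 (derived state 'present') is shared by Dromyx and Glyptites — a synapomorphy uniting that clade.
Trait 4 (derived state 'present') is unique to Helioensis (autapomorphy; uninformative for grouping).
Only Dromyx, Glyptites, and Helioensis show the derived state 'absent' for Trait 5, supporting them as a clade.
Trait 6: derived state 'absent' in Merois and Rhizeus only — synapomorphy for {Merois, Rhizeus}.
Trait 7 (derived state 'present') is shared by all ingroup taxa — unites the whole ingroup.
Most parsimonious ingroup topology: (((Glyptites,Dromyx),Helioensis),(Merois,Rhizeus)).
Dromyx and Glyptites form a cherry on this tree, so they are sister taxa.

Glyptites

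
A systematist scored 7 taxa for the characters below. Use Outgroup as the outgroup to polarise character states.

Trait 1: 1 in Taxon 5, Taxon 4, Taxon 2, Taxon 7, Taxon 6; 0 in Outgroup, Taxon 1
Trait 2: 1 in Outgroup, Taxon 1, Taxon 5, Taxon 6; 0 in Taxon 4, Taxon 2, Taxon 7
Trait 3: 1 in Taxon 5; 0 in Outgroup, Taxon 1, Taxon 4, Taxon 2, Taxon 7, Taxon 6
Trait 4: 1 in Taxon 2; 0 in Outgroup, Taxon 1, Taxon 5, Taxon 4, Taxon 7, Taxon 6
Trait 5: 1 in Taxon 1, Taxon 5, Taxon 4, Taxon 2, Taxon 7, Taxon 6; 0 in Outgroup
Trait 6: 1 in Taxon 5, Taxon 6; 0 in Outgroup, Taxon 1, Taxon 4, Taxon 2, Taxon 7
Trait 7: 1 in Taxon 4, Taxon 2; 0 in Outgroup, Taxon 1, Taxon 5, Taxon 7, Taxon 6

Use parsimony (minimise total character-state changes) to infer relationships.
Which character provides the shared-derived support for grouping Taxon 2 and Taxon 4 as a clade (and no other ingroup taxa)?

Trait 7

Character polarity is set by the outgroup: the derived state is whichever differs from the outgroup's state, so for Trait 2 the derived state is '0', and for the remaining characters it is '1'.
Only Taxon 2, Taxon 4, Taxon 5, Taxon 6, and Taxon 7 show the derived state '1' for Trait 1, supporting them as a clade.
Trait 2 (derived state '0') is shared by Taxon 2, Taxon 4, and Taxon 7 — a synapomorphy uniting that clade.
Trait 3: derived state '1' in Taxon 5 only — an autapomorphy, so it tells us nothing about relationships among taxa.
Trait 4 (derived state '1') is unique to Taxon 2 (autapomorphy; uninformative for grouping).
All ingroup taxa share the derived state '1' for Trait 5; it defines the ingroup but does not resolve relationships within it.
Only Taxon 5 and Taxon 6 show the derived state '1' for Trait 6, supporting them as a clade.
Trait 7: derived state '1' in Taxon 2 and Taxon 4 only — synapomorphy for {Taxon 2, Taxon 4}.
Most parsimonious ingroup topology: (Taxon 1,((Taxon 5,Taxon 6),((Taxon 4,Taxon 2),Taxon 7))).
The clade {Taxon 2, Taxon 4} is supported by Trait 7: its derived state '1' occurs in exactly those taxa and in no other taxon (including the outgroup).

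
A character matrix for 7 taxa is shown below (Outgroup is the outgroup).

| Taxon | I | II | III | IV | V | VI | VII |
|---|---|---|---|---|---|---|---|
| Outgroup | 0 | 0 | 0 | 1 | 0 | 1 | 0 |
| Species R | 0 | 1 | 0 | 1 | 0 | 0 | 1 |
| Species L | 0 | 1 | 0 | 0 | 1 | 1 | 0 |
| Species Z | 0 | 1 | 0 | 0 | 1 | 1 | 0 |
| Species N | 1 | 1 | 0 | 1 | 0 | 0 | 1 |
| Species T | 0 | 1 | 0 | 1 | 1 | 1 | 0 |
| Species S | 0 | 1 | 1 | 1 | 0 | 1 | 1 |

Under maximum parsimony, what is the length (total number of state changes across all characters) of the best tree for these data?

Character polarity is set by the outgroup: the derived state is whichever differs from the outgroup's state, so for IV, VI the derived state is '0', and for the remaining characters it is '1'.
I: derived state '1' in Species N only — an autapomorphy, so it tells us nothing about relationships among taxa.
All ingroup taxa share the derived state '1' for II; it defines the ingroup but does not resolve relationships within it.
III (derived state '1') is unique to Species S (autapomorphy; uninformative for grouping).
Only Species L and Species Z show the derived state '0' for IV, supporting them as a clade.
V: derived state '1' in Species L, Species T, and Species Z only — synapomorphy for {Species L, Species T, Species Z}.
VI (derived state '0') is shared by Species N and Species R — a synapomorphy uniting that clade.
Only Species N, Species R, and Species S show the derived state '1' for VII, supporting them as a clade.
Most parsimonious ingroup topology: ((Species S,(Species R,Species N)),((Species Z,Species L),Species T)).
Changes per character on this tree: I: 1; II: 1; III: 1; IV: 1; V: 1; VI: 1; VII: 1.
Total = 7.

7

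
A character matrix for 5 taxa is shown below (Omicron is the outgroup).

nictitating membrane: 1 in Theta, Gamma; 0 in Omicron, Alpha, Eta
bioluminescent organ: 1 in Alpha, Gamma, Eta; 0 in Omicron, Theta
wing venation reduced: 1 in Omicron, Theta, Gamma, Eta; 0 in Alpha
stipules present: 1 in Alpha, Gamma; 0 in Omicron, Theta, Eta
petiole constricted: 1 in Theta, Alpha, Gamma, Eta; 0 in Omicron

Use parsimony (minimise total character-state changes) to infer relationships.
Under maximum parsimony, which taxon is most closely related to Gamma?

Alpha

Character polarity is set by the outgroup: the derived state is whichever differs from the outgroup's state, so for wing venation reduced the derived state is '0', and for the remaining characters it is '1'.
nictitating membrane (state '1') occurs in Gamma and Theta but conflicts with the nesting implied by the other characters — most parsimoniously interpreted as homoplasy.
Only Alpha, Eta, and Gamma show the derived state '1' for bioluminescent organ, supporting them as a clade.
wing venation reduced (derived state '0') is unique to Alpha (autapomorphy; uninformative for grouping).
stipules present: derived state '1' in Alpha and Gamma only — synapomorphy for {Alpha, Gamma}.
petiole constricted (derived state '1') is shared by all ingroup taxa — unites the whole ingroup.
Most parsimonious ingroup topology: (Theta,((Alpha,Gamma),Eta)).
Gamma and Alpha form a cherry on this tree, so they are sister taxa.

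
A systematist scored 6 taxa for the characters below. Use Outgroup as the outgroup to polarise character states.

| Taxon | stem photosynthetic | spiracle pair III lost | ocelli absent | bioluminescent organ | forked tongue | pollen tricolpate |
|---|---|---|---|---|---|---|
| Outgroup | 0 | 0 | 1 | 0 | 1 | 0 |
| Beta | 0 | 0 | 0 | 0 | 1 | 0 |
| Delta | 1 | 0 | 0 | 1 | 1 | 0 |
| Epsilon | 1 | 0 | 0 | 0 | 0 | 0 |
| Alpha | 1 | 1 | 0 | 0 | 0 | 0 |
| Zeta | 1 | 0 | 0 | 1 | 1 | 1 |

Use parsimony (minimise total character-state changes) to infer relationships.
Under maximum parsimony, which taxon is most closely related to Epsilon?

Character polarity is set by the outgroup: the derived state is whichever differs from the outgroup's state, so for ocelli absent, forked tongue the derived state is '0', and for the remaining characters it is '1'.
stem photosynthetic: derived state '1' in Alpha, Delta, Epsilon, and Zeta only — synapomorphy for {Alpha, Delta, Epsilon, Zeta}.
spiracle pair III lost (derived state '1') is unique to Alpha (autapomorphy; uninformative for grouping).
All ingroup taxa share the derived state '0' for ocelli absent; it defines the ingroup but does not resolve relationships within it.
bioluminescent organ (derived state '1') is shared by Delta and Zeta — a synapomorphy uniting that clade.
forked tongue (derived state '0') is shared by Alpha and Epsilon — a synapomorphy uniting that clade.
pollen tricolpate: derived state '1' in Zeta only — an autapomorphy, so it tells us nothing about relationships among taxa.
Most parsimonious ingroup topology: (Beta,((Delta,Zeta),(Epsilon,Alpha))).
Epsilon and Alpha form a cherry on this tree, so they are sister taxa.

Alpha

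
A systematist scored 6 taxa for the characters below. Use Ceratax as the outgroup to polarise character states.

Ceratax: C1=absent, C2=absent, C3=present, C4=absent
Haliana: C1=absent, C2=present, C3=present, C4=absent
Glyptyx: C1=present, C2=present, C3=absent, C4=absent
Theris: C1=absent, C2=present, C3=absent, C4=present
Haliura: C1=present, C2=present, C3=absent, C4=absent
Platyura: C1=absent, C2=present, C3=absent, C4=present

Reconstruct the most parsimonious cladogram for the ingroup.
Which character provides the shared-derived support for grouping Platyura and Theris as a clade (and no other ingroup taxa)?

Character polarity is set by the outgroup: the derived state is whichever differs from the outgroup's state, so for C3 the derived state is 'absent', and for the remaining characters it is 'present'.
C1 (derived state 'present') is shared by Glyptyx and Haliura — a synapomorphy uniting that clade.
All ingroup taxa share the derived state 'present' for C2; it defines the ingroup but does not resolve relationships within it.
C3 (derived state 'absent') is shared by Glyptyx, Haliura, Platyura, and Theris — a synapomorphy uniting that clade.
C4 (derived state 'present') is shared by Platyura and Theris — a synapomorphy uniting that clade.
Most parsimonious ingroup topology: (Haliana,((Glyptyx,Haliura),(Theris,Platyura))).
The clade {Platyura, Theris} is supported by C4: its derived state 'present' occurs in exactly those taxa and in no other taxon (including the outgroup).

C4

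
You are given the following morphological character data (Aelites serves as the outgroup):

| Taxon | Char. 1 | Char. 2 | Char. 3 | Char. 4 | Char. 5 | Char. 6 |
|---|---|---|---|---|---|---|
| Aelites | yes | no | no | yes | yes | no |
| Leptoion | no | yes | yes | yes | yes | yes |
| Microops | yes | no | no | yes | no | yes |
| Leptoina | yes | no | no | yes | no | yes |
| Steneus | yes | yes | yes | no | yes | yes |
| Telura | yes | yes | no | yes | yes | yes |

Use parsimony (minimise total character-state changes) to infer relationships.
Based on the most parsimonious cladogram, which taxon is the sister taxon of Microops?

Leptoina

Character polarity is set by the outgroup: the derived state is whichever differs from the outgroup's state, so for Char. 1, Char. 4, Char. 5 the derived state is 'no', and for the remaining characters it is 'yes'.
Char. 1: derived state 'no' in Leptoion only — an autapomorphy, so it tells us nothing about relationships among taxa.
Only Leptoion, Steneus, and Telura show the derived state 'yes' for Char. 2, supporting them as a clade.
Char. 3 (derived state 'yes') is shared by Leptoion and Steneus — a synapomorphy uniting that clade.
Char. 4: derived state 'no' in Steneus only — an autapomorphy, so it tells us nothing about relationships among taxa.
Only Leptoina and Microops show the derived state 'no' for Char. 5, supporting them as a clade.
All ingroup taxa share the derived state 'yes' for Char. 6; it defines the ingroup but does not resolve relationships within it.
Most parsimonious ingroup topology: (((Leptoion,Steneus),Telura),(Microops,Leptoina)).
Microops and Leptoina form a cherry on this tree, so they are sister taxa.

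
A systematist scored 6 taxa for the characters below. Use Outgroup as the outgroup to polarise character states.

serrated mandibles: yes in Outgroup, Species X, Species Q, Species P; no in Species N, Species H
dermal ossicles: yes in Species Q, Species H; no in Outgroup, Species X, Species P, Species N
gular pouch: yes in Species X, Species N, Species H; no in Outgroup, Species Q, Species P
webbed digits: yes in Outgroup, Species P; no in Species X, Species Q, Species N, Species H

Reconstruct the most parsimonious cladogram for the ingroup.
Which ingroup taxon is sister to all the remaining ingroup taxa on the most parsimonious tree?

Species P

Character polarity is set by the outgroup: the derived state is whichever differs from the outgroup's state, so for serrated mandibles, webbed digits the derived state is 'no', and for the remaining characters it is 'yes'.
serrated mandibles (derived state 'no') is shared by Species H and Species N — a synapomorphy uniting that clade.
dermal ossicles (state 'yes') occurs in Species H and Species Q but conflicts with the nesting implied by the other characters — most parsimoniously interpreted as homoplasy.
gular pouch: derived state 'yes' in Species H, Species N, and Species X only — synapomorphy for {Species H, Species N, Species X}.
webbed digits: derived state 'no' in Species H, Species N, Species Q, and Species X only — synapomorphy for {Species H, Species N, Species Q, Species X}.
Most parsimonious ingroup topology: (((Species X,(Species N,Species H)),Species Q),Species P).
Species P is sister to the clade containing all other ingroup taxa, so it is the earliest-diverging (most basal) ingroup lineage.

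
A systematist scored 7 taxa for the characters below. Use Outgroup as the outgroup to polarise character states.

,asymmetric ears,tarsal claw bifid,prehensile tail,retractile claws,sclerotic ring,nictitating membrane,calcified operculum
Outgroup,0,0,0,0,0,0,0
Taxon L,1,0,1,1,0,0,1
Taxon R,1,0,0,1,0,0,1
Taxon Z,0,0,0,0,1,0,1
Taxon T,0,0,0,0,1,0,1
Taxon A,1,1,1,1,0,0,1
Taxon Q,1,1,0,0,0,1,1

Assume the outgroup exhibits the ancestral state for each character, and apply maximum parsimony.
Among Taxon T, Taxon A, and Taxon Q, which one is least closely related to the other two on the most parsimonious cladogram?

Taxon T

The outgroup has state '0' for every character, so '1' is the derived state throughout.
asymmetric ears (derived state '1') is shared by Taxon A, Taxon L, Taxon Q, and Taxon R — a synapomorphy uniting that clade.
tarsal claw bifid groups Taxon A and Taxon Q, which is incompatible with the clades supported by the remaining characters; treating it as convergent (homoplasy) costs fewer steps than any alternative tree.
Only Taxon A and Taxon L show the derived state '1' for prehensile tail, supporting them as a clade.
Only Taxon A, Taxon L, and Taxon R show the derived state '1' for retractile claws, supporting them as a clade.
Only Taxon T and Taxon Z show the derived state '1' for sclerotic ring, supporting them as a clade.
nictitating membrane: derived state '1' in Taxon Q only — an autapomorphy, so it tells us nothing about relationships among taxa.
calcified operculum (derived state '1') is shared by all ingroup taxa — unites the whole ingroup.
Most parsimonious ingroup topology: ((((Taxon L,Taxon A),Taxon R),Taxon Q),(Taxon Z,Taxon T)).
Taxon Q and Taxon A share a more recent common ancestor with each other than either does with Taxon T, so Taxon T is the least closely related of the three.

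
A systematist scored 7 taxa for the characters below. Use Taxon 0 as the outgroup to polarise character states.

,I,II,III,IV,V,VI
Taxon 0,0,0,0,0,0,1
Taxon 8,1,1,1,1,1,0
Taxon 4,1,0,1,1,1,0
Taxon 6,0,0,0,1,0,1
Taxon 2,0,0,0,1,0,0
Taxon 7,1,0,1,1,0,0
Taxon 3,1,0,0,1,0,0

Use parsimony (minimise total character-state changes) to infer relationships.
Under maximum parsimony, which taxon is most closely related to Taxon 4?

Taxon 8

Character polarity is set by the outgroup: the derived state is whichever differs from the outgroup's state, so for VI the derived state is '0', and for the remaining characters it is '1'.
I: derived state '1' in Taxon 3, Taxon 4, Taxon 7, and Taxon 8 only — synapomorphy for {Taxon 3, Taxon 4, Taxon 7, Taxon 8}.
II (derived state '1') is unique to Taxon 8 (autapomorphy; uninformative for grouping).
III: derived state '1' in Taxon 4, Taxon 7, and Taxon 8 only — synapomorphy for {Taxon 4, Taxon 7, Taxon 8}.
All ingroup taxa share the derived state '1' for IV; it defines the ingroup but does not resolve relationships within it.
Only Taxon 4 and Taxon 8 show the derived state '1' for V, supporting them as a clade.
VI: derived state '0' in Taxon 2, Taxon 3, Taxon 4, Taxon 7, and Taxon 8 only — synapomorphy for {Taxon 2, Taxon 3, Taxon 4, Taxon 7, Taxon 8}.
Most parsimonious ingroup topology: (((((Taxon 8,Taxon 4),Taxon 7),Taxon 3),Taxon 2),Taxon 6).
Taxon 4 and Taxon 8 form a cherry on this tree, so they are sister taxa.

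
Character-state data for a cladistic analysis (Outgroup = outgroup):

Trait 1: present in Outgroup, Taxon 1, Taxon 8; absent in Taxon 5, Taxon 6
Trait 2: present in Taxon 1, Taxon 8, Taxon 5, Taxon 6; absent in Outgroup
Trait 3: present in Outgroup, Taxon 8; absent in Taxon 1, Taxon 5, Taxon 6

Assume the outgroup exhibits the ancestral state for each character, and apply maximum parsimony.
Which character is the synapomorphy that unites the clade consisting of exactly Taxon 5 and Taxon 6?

Character polarity is set by the outgroup: the derived state is whichever differs from the outgroup's state, so for Trait 1, Trait 3 the derived state is 'absent', and for the remaining characters it is 'present'.
Only Taxon 5 and Taxon 6 show the derived state 'absent' for Trait 1, supporting them as a clade.
All ingroup taxa share the derived state 'present' for Trait 2; it defines the ingroup but does not resolve relationships within it.
Only Taxon 1, Taxon 5, and Taxon 6 show the derived state 'absent' for Trait 3, supporting them as a clade.
Most parsimonious ingroup topology: ((Taxon 1,(Taxon 5,Taxon 6)),Taxon 8).
The clade {Taxon 5, Taxon 6} is supported by Trait 1: its derived state 'absent' occurs in exactly those taxa and in no other taxon (including the outgroup).

Trait 1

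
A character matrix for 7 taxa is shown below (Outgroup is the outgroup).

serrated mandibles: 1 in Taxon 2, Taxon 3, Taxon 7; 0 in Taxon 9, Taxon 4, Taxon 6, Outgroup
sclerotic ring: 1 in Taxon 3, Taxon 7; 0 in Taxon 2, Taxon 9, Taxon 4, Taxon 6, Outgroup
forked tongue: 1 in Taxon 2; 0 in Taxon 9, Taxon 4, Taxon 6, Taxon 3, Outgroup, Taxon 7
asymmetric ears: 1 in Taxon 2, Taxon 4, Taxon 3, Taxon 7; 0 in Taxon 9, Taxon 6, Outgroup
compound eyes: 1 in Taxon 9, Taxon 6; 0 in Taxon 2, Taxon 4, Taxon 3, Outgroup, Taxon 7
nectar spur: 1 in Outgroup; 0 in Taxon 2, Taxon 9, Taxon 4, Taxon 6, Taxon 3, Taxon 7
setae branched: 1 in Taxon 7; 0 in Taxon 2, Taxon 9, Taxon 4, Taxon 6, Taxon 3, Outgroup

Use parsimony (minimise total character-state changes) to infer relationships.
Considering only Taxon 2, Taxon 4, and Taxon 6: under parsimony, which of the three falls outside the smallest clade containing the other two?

Character polarity is set by the outgroup: the derived state is whichever differs from the outgroup's state, so for nectar spur the derived state is '0', and for the remaining characters it is '1'.
serrated mandibles (derived state '1') is shared by Taxon 2, Taxon 3, and Taxon 7 — a synapomorphy uniting that clade.
sclerotic ring (derived state '1') is shared by Taxon 3 and Taxon 7 — a synapomorphy uniting that clade.
forked tongue: derived state '1' in Taxon 2 only — an autapomorphy, so it tells us nothing about relationships among taxa.
asymmetric ears (derived state '1') is shared by Taxon 2, Taxon 3, Taxon 4, and Taxon 7 — a synapomorphy uniting that clade.
compound eyes: derived state '1' in Taxon 6 and Taxon 9 only — synapomorphy for {Taxon 6, Taxon 9}.
All ingroup taxa share the derived state '0' for nectar spur; it defines the ingroup but does not resolve relationships within it.
setae branched: derived state '1' in Taxon 7 only — an autapomorphy, so it tells us nothing about relationships among taxa.
Most parsimonious ingroup topology: ((Taxon 4,((Taxon 3,Taxon 7),Taxon 2)),(Taxon 6,Taxon 9)).
Taxon 2 and Taxon 4 share a more recent common ancestor with each other than either does with Taxon 6, so Taxon 6 is the least closely related of the three.

Taxon 6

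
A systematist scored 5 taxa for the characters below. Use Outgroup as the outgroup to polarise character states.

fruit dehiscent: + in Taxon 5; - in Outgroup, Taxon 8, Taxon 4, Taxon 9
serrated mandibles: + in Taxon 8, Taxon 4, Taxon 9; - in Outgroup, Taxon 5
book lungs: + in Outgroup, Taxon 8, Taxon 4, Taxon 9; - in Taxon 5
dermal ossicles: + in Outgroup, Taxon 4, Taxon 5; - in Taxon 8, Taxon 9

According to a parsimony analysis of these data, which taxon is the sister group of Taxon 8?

Character polarity is set by the outgroup: the derived state is whichever differs from the outgroup's state, so for book lungs, dermal ossicles the derived state is '-', and for the remaining characters it is '+'.
fruit dehiscent (derived state '+') is unique to Taxon 5 (autapomorphy; uninformative for grouping).
serrated mandibles: derived state '+' in Taxon 4, Taxon 8, and Taxon 9 only — synapomorphy for {Taxon 4, Taxon 8, Taxon 9}.
book lungs (derived state '-') is unique to Taxon 5 (autapomorphy; uninformative for grouping).
dermal ossicles (derived state '-') is shared by Taxon 8 and Taxon 9 — a synapomorphy uniting that clade.
Most parsimonious ingroup topology: (((Taxon 8,Taxon 9),Taxon 4),Taxon 5).
Taxon 8 and Taxon 9 form a cherry on this tree, so they are sister taxa.

Taxon 9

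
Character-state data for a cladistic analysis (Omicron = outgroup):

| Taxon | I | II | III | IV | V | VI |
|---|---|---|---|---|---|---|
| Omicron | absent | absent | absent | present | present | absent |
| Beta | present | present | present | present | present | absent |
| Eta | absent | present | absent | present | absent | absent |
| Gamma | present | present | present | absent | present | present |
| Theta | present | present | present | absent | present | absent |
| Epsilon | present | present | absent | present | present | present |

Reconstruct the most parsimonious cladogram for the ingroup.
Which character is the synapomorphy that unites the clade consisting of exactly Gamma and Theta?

Character polarity is set by the outgroup: the derived state is whichever differs from the outgroup's state, so for IV, V the derived state is 'absent', and for the remaining characters it is 'present'.
Only Beta, Epsilon, Gamma, and Theta show the derived state 'present' for I, supporting them as a clade.
All ingroup taxa share the derived state 'present' for II; it defines the ingroup but does not resolve relationships within it.
III (derived state 'present') is shared by Beta, Gamma, and Theta — a synapomorphy uniting that clade.
IV (derived state 'absent') is shared by Gamma and Theta — a synapomorphy uniting that clade.
V (derived state 'absent') is unique to Eta (autapomorphy; uninformative for grouping).
VI groups Epsilon and Gamma, which is incompatible with the clades supported by the remaining characters; treating it as convergent (homoplasy) costs fewer steps than any alternative tree.
Most parsimonious ingroup topology: (((Beta,(Gamma,Theta)),Epsilon),Eta).
The clade {Gamma, Theta} is supported by IV: its derived state 'absent' occurs in exactly those taxa and in no other taxon (including the outgroup).

IV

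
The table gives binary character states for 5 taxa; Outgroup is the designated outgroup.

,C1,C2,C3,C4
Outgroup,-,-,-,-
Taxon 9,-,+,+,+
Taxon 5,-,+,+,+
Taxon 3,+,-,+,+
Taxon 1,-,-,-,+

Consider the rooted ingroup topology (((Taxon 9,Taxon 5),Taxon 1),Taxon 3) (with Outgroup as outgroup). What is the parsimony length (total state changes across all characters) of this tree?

5

Map each character onto (((Taxon 9,Taxon 5),Taxon 1),Taxon 3) (rooted by Outgroup) and count the minimum state changes it requires (Fitch parsimony):
C1: 1; C2: 1; C3: 2; C4: 1.
Total tree length = 5.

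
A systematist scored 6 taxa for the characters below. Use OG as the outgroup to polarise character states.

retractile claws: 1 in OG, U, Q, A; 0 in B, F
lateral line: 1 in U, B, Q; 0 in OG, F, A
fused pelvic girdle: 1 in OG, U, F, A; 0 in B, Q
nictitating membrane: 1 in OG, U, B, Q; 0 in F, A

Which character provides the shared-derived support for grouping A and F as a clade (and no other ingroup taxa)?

nictitating membrane

Character polarity is set by the outgroup: the derived state is whichever differs from the outgroup's state, so for retractile claws, fused pelvic girdle, nictitating membrane the derived state is '0', and for the remaining characters it is '1'.
retractile claws (state '0') occurs in B and F but conflicts with the nesting implied by the other characters — most parsimoniously interpreted as homoplasy.
lateral line (derived state '1') is shared by B, Q, and U — a synapomorphy uniting that clade.
fused pelvic girdle (derived state '0') is shared by B and Q — a synapomorphy uniting that clade.
Only A and F show the derived state '0' for nictitating membrane, supporting them as a clade.
Most parsimonious ingroup topology: ((U,(B,Q)),(F,A)).
The clade {A, F} is supported by nictitating membrane: its derived state '0' occurs in exactly those taxa and in no other taxon (including the outgroup).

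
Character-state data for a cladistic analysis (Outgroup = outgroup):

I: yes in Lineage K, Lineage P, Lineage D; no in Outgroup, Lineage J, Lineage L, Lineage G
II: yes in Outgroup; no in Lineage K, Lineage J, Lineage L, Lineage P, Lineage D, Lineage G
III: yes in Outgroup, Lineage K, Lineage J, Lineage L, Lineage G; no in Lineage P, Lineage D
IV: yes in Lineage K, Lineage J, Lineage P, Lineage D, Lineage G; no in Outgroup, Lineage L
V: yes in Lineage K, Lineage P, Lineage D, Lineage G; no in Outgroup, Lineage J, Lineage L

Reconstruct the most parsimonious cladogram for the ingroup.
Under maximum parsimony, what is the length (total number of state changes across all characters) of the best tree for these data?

Character polarity is set by the outgroup: the derived state is whichever differs from the outgroup's state, so for II, III the derived state is 'no', and for the remaining characters it is 'yes'.
Only Lineage D, Lineage K, and Lineage P show the derived state 'yes' for I, supporting them as a clade.
All ingroup taxa share the derived state 'no' for II; it defines the ingroup but does not resolve relationships within it.
III: derived state 'no' in Lineage D and Lineage P only — synapomorphy for {Lineage D, Lineage P}.
IV (derived state 'yes') is shared by Lineage D, Lineage G, Lineage J, Lineage K, and Lineage P — a synapomorphy uniting that clade.
V: derived state 'yes' in Lineage D, Lineage G, Lineage K, and Lineage P only — synapomorphy for {Lineage D, Lineage G, Lineage K, Lineage P}.
Most parsimonious ingroup topology: ((((Lineage K,(Lineage P,Lineage D)),Lineage G),Lineage J),Lineage L).
Changes per character on this tree: I: 1; II: 1; III: 1; IV: 1; V: 1.
Total = 5.

5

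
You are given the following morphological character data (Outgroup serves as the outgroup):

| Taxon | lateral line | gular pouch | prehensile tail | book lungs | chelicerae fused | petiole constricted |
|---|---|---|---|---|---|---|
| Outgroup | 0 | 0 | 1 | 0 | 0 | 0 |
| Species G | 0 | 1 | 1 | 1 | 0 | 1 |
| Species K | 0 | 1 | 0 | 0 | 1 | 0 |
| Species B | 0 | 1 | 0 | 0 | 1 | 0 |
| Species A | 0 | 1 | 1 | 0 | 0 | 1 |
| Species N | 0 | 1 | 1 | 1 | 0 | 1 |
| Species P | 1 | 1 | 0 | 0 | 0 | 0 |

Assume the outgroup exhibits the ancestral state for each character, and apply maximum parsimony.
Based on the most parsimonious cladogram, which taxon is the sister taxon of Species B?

Character polarity is set by the outgroup: the derived state is whichever differs from the outgroup's state, so for prehensile tail the derived state is '0', and for the remaining characters it is '1'.
lateral line (derived state '1') is unique to Species P (autapomorphy; uninformative for grouping).
All ingroup taxa share the derived state '1' for gular pouch; it defines the ingroup but does not resolve relationships within it.
prehensile tail (derived state '0') is shared by Species B, Species K, and Species P — a synapomorphy uniting that clade.
book lungs: derived state '1' in Species G and Species N only — synapomorphy for {Species G, Species N}.
chelicerae fused (derived state '1') is shared by Species B and Species K — a synapomorphy uniting that clade.
petiole constricted (derived state '1') is shared by Species A, Species G, and Species N — a synapomorphy uniting that clade.
Most parsimonious ingroup topology: (((Species G,Species N),Species A),((Species K,Species B),Species P)).
Species B and Species K form a cherry on this tree, so they are sister taxa.

Species K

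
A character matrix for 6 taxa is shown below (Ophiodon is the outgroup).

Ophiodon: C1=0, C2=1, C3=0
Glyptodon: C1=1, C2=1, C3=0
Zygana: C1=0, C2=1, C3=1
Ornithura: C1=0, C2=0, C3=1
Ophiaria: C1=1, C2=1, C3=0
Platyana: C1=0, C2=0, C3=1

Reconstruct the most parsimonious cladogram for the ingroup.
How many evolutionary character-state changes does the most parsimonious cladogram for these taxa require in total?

Character polarity is set by the outgroup: the derived state is whichever differs from the outgroup's state, so for C2 the derived state is '0', and for the remaining characters it is '1'.
Only Glyptodon and Ophiaria show the derived state '1' for C1, supporting them as a clade.
C2: derived state '0' in Ornithura and Platyana only — synapomorphy for {Ornithura, Platyana}.
C3 (derived state '1') is shared by Ornithura, Platyana, and Zygana — a synapomorphy uniting that clade.
Most parsimonious ingroup topology: ((Glyptodon,Ophiaria),(Zygana,(Ornithura,Platyana))).
Changes per character on this tree: C1: 1; C2: 1; C3: 1.
Total = 3.

3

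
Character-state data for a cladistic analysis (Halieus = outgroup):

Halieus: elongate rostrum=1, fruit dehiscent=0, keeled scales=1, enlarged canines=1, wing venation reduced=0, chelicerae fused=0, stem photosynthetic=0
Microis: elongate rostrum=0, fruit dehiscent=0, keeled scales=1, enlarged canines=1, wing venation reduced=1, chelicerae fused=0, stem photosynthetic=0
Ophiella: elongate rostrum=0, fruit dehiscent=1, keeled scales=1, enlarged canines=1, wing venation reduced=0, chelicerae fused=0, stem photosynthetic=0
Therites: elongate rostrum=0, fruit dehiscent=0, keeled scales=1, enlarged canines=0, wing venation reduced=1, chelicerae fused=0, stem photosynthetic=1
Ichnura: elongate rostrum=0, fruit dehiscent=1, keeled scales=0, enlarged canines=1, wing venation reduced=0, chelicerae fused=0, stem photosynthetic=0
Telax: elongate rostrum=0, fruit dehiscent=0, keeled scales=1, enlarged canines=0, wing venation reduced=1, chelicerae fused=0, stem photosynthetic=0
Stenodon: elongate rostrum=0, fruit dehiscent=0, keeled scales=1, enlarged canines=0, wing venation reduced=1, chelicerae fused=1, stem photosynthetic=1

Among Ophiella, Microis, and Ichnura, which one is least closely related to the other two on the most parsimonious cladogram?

Character polarity is set by the outgroup: the derived state is whichever differs from the outgroup's state, so for elongate rostrum, keeled scales, enlarged canines the derived state is '0', and for the remaining characters it is '1'.
elongate rostrum (derived state '0') is shared by all ingroup taxa — unites the whole ingroup.
Only Ichnura and Ophiella show the derived state '1' for fruit dehiscent, supporting them as a clade.
keeled scales: derived state '0' in Ichnura only — an autapomorphy, so it tells us nothing about relationships among taxa.
enlarged canines: derived state '0' in Stenodon, Telax, and Therites only — synapomorphy for {Stenodon, Telax, Therites}.
wing venation reduced (derived state '1') is shared by Microis, Stenodon, Telax, and Therites — a synapomorphy uniting that clade.
chelicerae fused (derived state '1') is unique to Stenodon (autapomorphy; uninformative for grouping).
stem photosynthetic (derived state '1') is shared by Stenodon and Therites — a synapomorphy uniting that clade.
Most parsimonious ingroup topology: ((Microis,((Therites,Stenodon),Telax)),(Ophiella,Ichnura)).
Ichnura and Ophiella share a more recent common ancestor with each other than either does with Microis, so Microis is the least closely related of the three.

Microis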